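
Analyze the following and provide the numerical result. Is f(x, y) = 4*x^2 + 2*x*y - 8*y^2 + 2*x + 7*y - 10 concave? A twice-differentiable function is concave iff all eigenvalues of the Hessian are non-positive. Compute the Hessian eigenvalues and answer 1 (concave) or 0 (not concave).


The Hessian of f(x,y) = 4*x^2 + 2*x*y - 8*y^2 + 2*x + 7*y - 10 is:
H = [[8, 2], [2, -16]]
Trace = 8 - 16 = -8
Determinant = 8*-16 - (2)^2 = -132
Discriminant = (-8)^2 - 4*-132 = 592.0
Eigenvalues: lambda_1 = -16.1655, lambda_2 = 8.1655
The function is not concave.

0


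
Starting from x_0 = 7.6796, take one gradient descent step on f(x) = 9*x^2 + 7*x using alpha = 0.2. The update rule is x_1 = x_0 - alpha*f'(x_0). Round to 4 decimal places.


We compute the gradient at x_0 and apply the update.
f'(x) = 18*x + 7
f'(7.6796) = 18*7.6796 + 7 = 145.2328
x_1 = 7.6796 - 0.2*145.2328 = -21.367


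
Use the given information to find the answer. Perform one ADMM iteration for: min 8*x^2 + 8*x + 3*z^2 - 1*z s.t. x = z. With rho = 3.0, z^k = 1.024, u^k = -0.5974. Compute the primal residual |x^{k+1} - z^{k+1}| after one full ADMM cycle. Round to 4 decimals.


ADMM iteration with rho = 3.0, z^k = 1.024, u^k = -0.5974
Step 1: x-update.
Minimize 8*x^2 + 8*x + (3.0/2)*(x - 1.024 - 0.5974)^2
FOC: (2*8 + 3.0)*x = -8 + 3.0*(1.024 + 0.5974)
x^{k+1} = -0.165
Step 2: z-update.
Minimize 3*z^2 - 1*z + (3.0/2)*(-0.165 - z - 0.5974)^2
FOC: (2*3 + 3.0)*z = 1 + 3.0*(-0.165 - 0.5974)
z^{k+1} = -0.143
Step 3: u-update.
u^{k+1} = -0.5974 - 0.165 + 0.143 = -0.6194
Step 4: Primal residual = |-0.165 + 0.143| = 0.022


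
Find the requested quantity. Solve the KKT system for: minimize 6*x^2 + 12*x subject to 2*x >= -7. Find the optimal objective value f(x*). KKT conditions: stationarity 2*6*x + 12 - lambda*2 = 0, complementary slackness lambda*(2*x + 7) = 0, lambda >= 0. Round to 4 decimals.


Step 1: Try lambda = 0 (constraint inactive).
Stationarity: 2*6*x + 12 = 0
x* = -12/(2*6) = -1.0
Check constraint: 2*-1.0 = -2.0 >= -7 -- satisfied.
Step 2: Compute optimal value.
f(x*) = 6*(-1.0)^2 + 12*(-1.0) = -6.0


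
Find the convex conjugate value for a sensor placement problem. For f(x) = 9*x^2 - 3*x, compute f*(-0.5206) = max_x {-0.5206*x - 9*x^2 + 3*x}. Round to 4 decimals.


f*(y) = sup_x {y*x - a*x^2 - b*x} = sup_x {(y-b)*x - a*x^2}
FOC: (y - b) - 2a*x = 0 => x* = (y - b)/(2a)
x* = (-0.5206 + 3)/(2*9) = 0.1377
f*(-0.5206) = (y-b)^2/(4a) = (-0.5206 + 3)^2/(4*9)
= 6.1474/36 = 0.1708


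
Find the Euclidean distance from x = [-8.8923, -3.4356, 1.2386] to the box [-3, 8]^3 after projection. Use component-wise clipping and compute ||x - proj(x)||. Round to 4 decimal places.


Project each component onto [-3, 8].
clip(-8.8923) = -3.0, clip(-3.4356) = -3.0, clip(1.2386) = 1.2386
Projection = [-3.0, -3.0, 1.2386]
Squared diffs: [34.7192, 0.1897, 0.0]
Distance = sqrt(34.9089) = 5.9084


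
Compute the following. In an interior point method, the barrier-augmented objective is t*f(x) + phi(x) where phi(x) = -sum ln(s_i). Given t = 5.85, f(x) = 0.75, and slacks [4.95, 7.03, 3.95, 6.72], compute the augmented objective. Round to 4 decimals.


Step 1: Compute log-barrier.
ln values: [1.5994, 1.9502, 1.3737, 1.9051]
phi = -(1.5994 + 1.9502 + 1.3737 + 1.9051) = -6.8284
Step 2: Compute augmented objective.
t*f(x) = 5.85*0.75 = 4.3875
Total = 4.3875 - 6.8284 = -2.4409


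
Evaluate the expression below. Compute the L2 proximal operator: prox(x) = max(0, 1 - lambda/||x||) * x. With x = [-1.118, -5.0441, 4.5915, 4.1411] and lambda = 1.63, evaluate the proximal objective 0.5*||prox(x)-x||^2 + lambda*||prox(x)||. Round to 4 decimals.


Step 1: Compute ||x||.
||x|| = 8.0575
Step 2: Compute scaling factor.
scale = max(0, 1 - 1.63/8.0575) = 0.7977
Step 3: prox(x) = [-0.8918, -4.0237, 3.6627, 3.3034]
||prox(x)|| = 6.4275
Step 4: Proximal objective.
0.5*||prox-x||^2 = 1.3285
lambda*||prox|| = 10.4768
Total = 11.8053


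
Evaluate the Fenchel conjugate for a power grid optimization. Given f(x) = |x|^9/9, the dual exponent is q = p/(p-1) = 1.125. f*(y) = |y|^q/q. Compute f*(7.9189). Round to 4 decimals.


The conjugate exponent q satisfies 1/p + 1/q = 1.
p = 9, so q = 9/(9 - 1) = 1.125
|y|^q = 7.9189^1.125 = 10.2565
f*(7.9189) = 10.2565 / 1.125 = 9.1169


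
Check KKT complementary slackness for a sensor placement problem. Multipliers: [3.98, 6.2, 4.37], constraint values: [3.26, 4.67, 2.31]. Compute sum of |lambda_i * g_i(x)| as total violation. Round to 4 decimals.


KKT complementary slackness check:
lambda_1 * g_1 = 3.98 * 3.26 = 12.9748
lambda_2 * g_2 = 6.2 * 4.67 = 28.954
lambda_3 * g_3 = 4.37 * 2.31 = 10.0947
Total violation = 12.9748 + 28.954 + 10.0947 = 52.0235


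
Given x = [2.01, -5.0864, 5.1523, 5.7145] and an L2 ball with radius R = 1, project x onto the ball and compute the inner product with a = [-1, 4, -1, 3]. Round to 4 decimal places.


Step 1: Compute ||x|| (intermediates to 6 decimals).
||x|| = sqrt(2.01^2 + (-5.0864)^2 + 5.1523^2 + 5.7145^2) = 9.439983
Step 2: Project.
Since ||x|| > R, scale = R/||x|| = 1/9.439983 = 0.105932, proj(x) = scale * x
proj(x) = [0.212923, -0.538813, 0.545793, 0.605348]
Step 3: Dot product.
a^T * proj(x) = -1*0.212923 + 4*(-0.538813) - 1*0.545793 + 3*0.605348 = -1.0979


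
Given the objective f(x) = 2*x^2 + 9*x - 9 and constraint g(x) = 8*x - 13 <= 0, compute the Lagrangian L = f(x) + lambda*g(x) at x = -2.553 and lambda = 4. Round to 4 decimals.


Step 1: Evaluate f(x).
f(-2.553) = 2*(-2.553)^2 + 9*(-2.553) - 9 = -18.9414
Step 2: Evaluate g(x).
g(-2.553) = 8*-2.553 - 13 = -33.424
Step 3: Compute Lagrangian.
L = -18.9414 + 4*-33.424 = -152.6374


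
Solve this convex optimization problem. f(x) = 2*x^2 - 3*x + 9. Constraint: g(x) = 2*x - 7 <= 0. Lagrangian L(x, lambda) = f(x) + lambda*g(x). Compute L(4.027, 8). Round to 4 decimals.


Step 1: Evaluate f(x).
f(4.027) = 2*4.027^2 - 3*4.027 + 9 = 29.3525
Step 2: Evaluate g(x).
g(4.027) = 2*4.027 - 7 = 1.054
Step 3: Compute Lagrangian.
L = 29.3525 + 8*1.054 = 37.7845


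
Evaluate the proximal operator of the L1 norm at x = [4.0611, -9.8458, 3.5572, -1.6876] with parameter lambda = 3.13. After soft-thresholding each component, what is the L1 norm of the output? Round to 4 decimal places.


Soft-thresholding with lambda = 3.13:
prox(4.0611) = sign(4.0611)*max(|4.0611| - 3.13, 0) = 0.9311
prox(-9.8458) = sign(-9.8458)*max(|-9.8458| - 3.13, 0) = -6.7158
prox(3.5572) = sign(3.5572)*max(|3.5572| - 3.13, 0) = 0.4272
prox(-1.6876) = sign(-1.6876)*max(|-1.6876| - 3.13, 0) = 0.0
prox(x) = [0.9311, -6.7158, 0.4272, 0.0]
||prox(x)||_1 = 0.9311 + 6.7158 + 0.4272 + 0.0 = 8.0741


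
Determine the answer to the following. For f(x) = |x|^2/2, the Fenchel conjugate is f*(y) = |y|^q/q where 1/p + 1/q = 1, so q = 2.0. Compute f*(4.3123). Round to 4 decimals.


The conjugate exponent q satisfies 1/p + 1/q = 1.
p = 2, so q = 2/(2 - 1) = 2.0
|y|^q = 4.3123^2.0 = 18.5959
f*(4.3123) = 18.5959 / 2.0 = 9.298


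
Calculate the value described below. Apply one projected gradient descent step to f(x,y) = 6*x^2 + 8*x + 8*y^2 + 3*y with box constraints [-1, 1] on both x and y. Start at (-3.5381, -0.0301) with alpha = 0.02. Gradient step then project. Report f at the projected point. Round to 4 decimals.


Step 1: Compute gradient at (-3.5381, -0.0301).
grad_x = 2*6*-3.5381 + 8 = -34.4572
grad_y = 2*8*-0.0301 + 3 = 2.5184
Step 2: Gradient step.
x_raw = -3.5381 - 0.02*-34.4572 = -2.849
y_raw = -0.0301 - 0.02*2.5184 = -0.0805
Step 3: Project onto [-1, 1].
x_proj = clip(-2.849) = -1.0
y_proj = clip(-0.0805) = -0.0805
Step 4: Evaluate f.
f(-1.0, -0.0805) = -2.1896


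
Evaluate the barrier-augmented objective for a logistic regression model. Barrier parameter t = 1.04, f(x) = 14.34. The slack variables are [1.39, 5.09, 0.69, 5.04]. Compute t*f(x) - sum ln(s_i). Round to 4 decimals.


Step 1: Compute log-barrier.
ln values: [0.3293, 1.6273, -0.3711, 1.6174]
phi = -(0.3293 + 1.6273 - 0.3711 + 1.6174) = -3.2029
Step 2: Compute augmented objective.
t*f(x) = 1.04*14.34 = 14.9136
Total = 14.9136 - 3.2029 = 11.7107


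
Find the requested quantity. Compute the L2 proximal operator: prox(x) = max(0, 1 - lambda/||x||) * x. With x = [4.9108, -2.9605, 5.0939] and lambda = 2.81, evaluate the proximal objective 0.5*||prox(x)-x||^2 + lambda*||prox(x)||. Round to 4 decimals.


Step 1: Compute ||x||.
||x|| = 7.67
Step 2: Compute scaling factor.
scale = max(0, 1 - 2.81/7.67) = 0.6336
Step 3: prox(x) = [3.1117, -1.8759, 3.2277]
||prox(x)|| = 4.86
Step 4: Proximal objective.
0.5*||prox-x||^2 = 3.9481
lambda*||prox|| = 13.6566
Total = 17.6045


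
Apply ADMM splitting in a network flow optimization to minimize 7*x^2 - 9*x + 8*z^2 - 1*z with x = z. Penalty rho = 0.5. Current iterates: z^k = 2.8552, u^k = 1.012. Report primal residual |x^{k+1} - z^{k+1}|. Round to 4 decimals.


ADMM iteration with rho = 0.5, z^k = 2.8552, u^k = 1.012
Step 1: x-update.
Minimize 7*x^2 - 9*x + (0.5/2)*(x - 2.8552 + 1.012)^2
FOC: (2*7 + 0.5)*x = 9 + 0.5*(2.8552 - 1.012)
x^{k+1} = 0.6842
Step 2: z-update.
Minimize 8*z^2 - 1*z + (0.5/2)*(0.6842 - z + 1.012)^2
FOC: (2*8 + 0.5)*z = 1 + 0.5*(0.6842 + 1.012)
z^{k+1} = 0.112
Step 3: u-update.
u^{k+1} = 1.012 + 0.6842 - 0.112 = 1.5842
Step 4: Primal residual = |0.6842 - 0.112| = 0.5722


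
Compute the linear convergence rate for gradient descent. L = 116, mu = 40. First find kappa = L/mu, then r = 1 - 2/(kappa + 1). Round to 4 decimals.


Step 1: Compute the condition number.
kappa = L/mu = 116/40 = 2.9
Step 2: Compute the convergence rate.
r = 1 - 2/(kappa + 1) = 1 - 2*mu/(L + mu) = (L - mu)/(L + mu) = 76/156 = 0.4872


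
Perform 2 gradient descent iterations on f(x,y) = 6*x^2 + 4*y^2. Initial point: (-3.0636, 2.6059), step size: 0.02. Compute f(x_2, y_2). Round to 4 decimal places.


Gradient descent on f(x,y) = 6*x^2 + 4*y^2.
Starting point: (-3.0636, 2.6059), alpha = 0.02
Step 1: grad_x = 2*6*-3.0636 = -36.7632, grad_y = 2*4*2.6059 = 20.8472
  x_1 = -3.0636 - 0.02*-36.7632 = -2.3283
  y_1 = 2.6059 - 0.02*20.8472 = 2.189
Step 2: grad_x = 2*6*-2.3283 = -27.94, grad_y = 2*4*2.189 = 17.5116
  x_2 = -2.3283 - 0.02*-27.94 = -1.7695
  y_2 = 2.189 - 0.02*17.5116 = 1.8387
f(-1.7695, 1.8387) = 6*(-1.7695)^2 + 4*1.8387^2 = 32.3111


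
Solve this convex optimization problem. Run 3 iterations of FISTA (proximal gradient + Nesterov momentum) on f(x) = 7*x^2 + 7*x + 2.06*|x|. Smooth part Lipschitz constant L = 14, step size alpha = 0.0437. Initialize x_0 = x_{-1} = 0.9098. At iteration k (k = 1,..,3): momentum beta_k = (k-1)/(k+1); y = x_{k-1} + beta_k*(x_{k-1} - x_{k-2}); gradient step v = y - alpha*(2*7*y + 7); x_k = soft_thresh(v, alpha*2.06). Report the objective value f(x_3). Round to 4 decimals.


FISTA on f(x) = 7*x^2 + 7*x + 2.06*|x|
L = 14, alpha = 0.0437
Iteration 1: beta = 0.0, y = 0.9098 + 0.0*(0.9098 - 0.9098) = 0.9098
  grad(y) = 19.7372, v = y - alpha*grad = 0.0473
  prox(v) = soft_thresh(0.0473, 0.09) = 0.0
Iteration 2: beta = 0.3333, y = 0.0 + 0.3333*(0.0 - 0.9098) = -0.3033
  grad(y) = 2.7543, v = y - alpha*grad = -0.4236
  prox(v) = soft_thresh(-0.4236, 0.09) = -0.3336
Iteration 3: beta = 0.5, y = -0.3336 + 0.5*(-0.3336 - 0.0) = -0.5004
  grad(y) = -0.0057, v = y - alpha*grad = -0.5002
  prox(v) = soft_thresh(-0.5002, 0.09) = -0.4101
f(x_3) = 7*(-0.4101)^2 + 7*(-0.4101) + 2.06*|-0.4101| = -0.8486


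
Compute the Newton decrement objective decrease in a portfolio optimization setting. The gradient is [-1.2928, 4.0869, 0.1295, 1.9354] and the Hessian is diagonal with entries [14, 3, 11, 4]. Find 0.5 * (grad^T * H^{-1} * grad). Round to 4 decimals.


Step 1: H is diagonal, so H^(-1) * g = [-0.0923, 1.3623, 0.0118, 0.4839].
Step 2: g^T H^(-1) g = sum_i g_i^2 / H_ii
  = (-1.2928)^2/14 + (4.0869)^2/3 + (0.1295)^2/11 + (1.9354)^2/4
  = 0.1194 + 5.5676 + 0.0015 + 0.9364 = 6.6249
Step 3: Objective decrease = 0.5 * g^T H^(-1) g = 3.3125


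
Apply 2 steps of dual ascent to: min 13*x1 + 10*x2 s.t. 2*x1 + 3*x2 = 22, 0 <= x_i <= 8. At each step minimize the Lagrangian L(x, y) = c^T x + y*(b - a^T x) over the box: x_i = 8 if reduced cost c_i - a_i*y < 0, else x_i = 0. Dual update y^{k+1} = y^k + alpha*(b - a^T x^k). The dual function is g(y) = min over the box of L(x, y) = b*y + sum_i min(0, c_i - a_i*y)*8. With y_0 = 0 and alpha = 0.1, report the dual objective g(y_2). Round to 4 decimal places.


Dual ascent for LP: min 13*x1 + 10*x2, 2*x1 + 3*x2 = 22, 0 <= x_i <= 8
Step 1: y^k = 0.0, reduced costs: (13.0, 10.0)
  x^k = (0.0, 0.0), subgradient = b - a^T x = 22.0
  y^{k+1} = 0.0 + 0.1*22.0 = 2.2
Step 2: y^k = 2.2, reduced costs: (8.6, 3.4)
  x^k = (0.0, 0.0), subgradient = b - a^T x = 22.0
  y^{k+1} = 2.2 + 0.1*22.0 = 4.4
Dual objective at y_2 = 4.4: reduced costs (4.2, -3.2), box minimizer x = (0.0, 8.0)
g(y_2) = b*y + (c1 - a1*y)*x1 + (c2 - a2*y)*x2 = 22*4.4 + 4.2*0.0 + (-3.2)*8.0 = 96.8 + 0.0 - 25.6 = 71.2


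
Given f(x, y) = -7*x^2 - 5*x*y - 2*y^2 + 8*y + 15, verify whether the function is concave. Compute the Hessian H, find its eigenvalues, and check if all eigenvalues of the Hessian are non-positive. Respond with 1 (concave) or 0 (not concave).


The Hessian of f(x,y) = -7*x^2 - 5*x*y - 2*y^2 + 8*y + 15 is:
H = [[-14, -5], [-5, -4]]
Trace = -14 - 4 = -18
Determinant = -14*-4 - (-5)^2 = 31
Discriminant = (-18)^2 - 4*31 = 200.0
Eigenvalues: lambda_1 = -16.0711, lambda_2 = -1.9289
The function is concave.

1


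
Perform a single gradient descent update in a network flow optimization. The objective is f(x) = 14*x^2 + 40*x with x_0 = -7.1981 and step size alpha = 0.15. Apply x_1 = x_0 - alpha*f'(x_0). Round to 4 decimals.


We compute the gradient at x_0 and apply the update.
f'(x) = 28*x + 40
f'(-7.1981) = 28*-7.1981 + 40 = -161.5468
x_1 = -7.1981 - 0.15*-161.5468 = 17.0339


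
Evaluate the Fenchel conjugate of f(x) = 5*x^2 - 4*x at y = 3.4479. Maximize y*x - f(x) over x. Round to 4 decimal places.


f*(y) = sup_x {y*x - a*x^2 - b*x} = sup_x {(y-b)*x - a*x^2}
FOC: (y - b) - 2a*x = 0 => x* = (y - b)/(2a)
x* = (3.4479 + 4)/(2*5) = 0.7448
f*(3.4479) = (y-b)^2/(4a) = (3.4479 + 4)^2/(4*5)
= 55.4712/20 = 2.7736


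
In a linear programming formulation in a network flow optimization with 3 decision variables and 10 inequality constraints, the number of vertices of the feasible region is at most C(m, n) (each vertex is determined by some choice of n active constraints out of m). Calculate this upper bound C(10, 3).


Each vertex corresponds to some choice of n active constraints out of m, so the number of vertices is at most C(m, n) = m! / (n!(m-n)!).
m = 10, n = 3
Numerator: 10 * 9 * 8
Denominator: 3! = 6
C(10, 3) = 120


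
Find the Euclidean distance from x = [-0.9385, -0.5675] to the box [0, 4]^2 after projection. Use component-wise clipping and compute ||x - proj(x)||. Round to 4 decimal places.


Project each component onto [0, 4].
clip(-0.9385) = 0.0, clip(-0.5675) = 0.0
Projection = [0.0, 0.0]
Squared diffs: [0.8808, 0.3221]
Distance = sqrt(1.2029) = 1.0967


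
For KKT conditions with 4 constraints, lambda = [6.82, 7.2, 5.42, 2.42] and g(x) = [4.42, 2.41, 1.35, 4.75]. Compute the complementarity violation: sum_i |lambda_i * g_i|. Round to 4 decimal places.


KKT complementary slackness check:
lambda_1 * g_1 = 6.82 * 4.42 = 30.1444
lambda_2 * g_2 = 7.2 * 2.41 = 17.352
lambda_3 * g_3 = 5.42 * 1.35 = 7.317
lambda_4 * g_4 = 2.42 * 4.75 = 11.495
Total violation = 30.1444 + 17.352 + 7.317 + 11.495 = 66.3084


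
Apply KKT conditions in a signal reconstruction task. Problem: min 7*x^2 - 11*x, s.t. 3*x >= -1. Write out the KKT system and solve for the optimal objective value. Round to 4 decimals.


Step 1: Try lambda = 0 (constraint inactive).
Stationarity: 2*7*x - 11 = 0
x* = 11/(2*7) = 11/14 = 0.7857 (rounded; the exact value 11/14 is used below)
Check constraint: 3*0.7857 = 2.3571 >= -1 -- satisfied.
Step 2: Compute optimal value.
f(x*) = 7*(11/14)^2 - 11*(11/14) = -4.3214


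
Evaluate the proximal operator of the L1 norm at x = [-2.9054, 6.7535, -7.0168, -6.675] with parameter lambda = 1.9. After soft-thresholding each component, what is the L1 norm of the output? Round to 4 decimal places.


Soft-thresholding with lambda = 1.9:
prox(-2.9054) = sign(-2.9054)*max(|-2.9054| - 1.9, 0) = -1.0054
prox(6.7535) = sign(6.7535)*max(|6.7535| - 1.9, 0) = 4.8535
prox(-7.0168) = sign(-7.0168)*max(|-7.0168| - 1.9, 0) = -5.1168
prox(-6.675) = sign(-6.675)*max(|-6.675| - 1.9, 0) = -4.775
prox(x) = [-1.0054, 4.8535, -5.1168, -4.775]
||prox(x)||_1 = 1.0054 + 4.8535 + 5.1168 + 4.775 = 15.7507


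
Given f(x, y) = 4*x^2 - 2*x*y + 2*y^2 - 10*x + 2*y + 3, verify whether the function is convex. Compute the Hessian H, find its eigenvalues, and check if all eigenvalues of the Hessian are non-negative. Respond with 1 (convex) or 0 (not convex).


The Hessian of f(x,y) = 4*x^2 - 2*x*y + 2*y^2 - 10*x + 2*y + 3 is:
H = [[8, -2], [-2, 4]]
Trace = 8 + 4 = 12
Determinant = 8*4 - (-2)^2 = 28
Discriminant = (12)^2 - 4*28 = 32.0
Eigenvalues: lambda_1 = 3.1716, lambda_2 = 8.8284
The function is convex.

1


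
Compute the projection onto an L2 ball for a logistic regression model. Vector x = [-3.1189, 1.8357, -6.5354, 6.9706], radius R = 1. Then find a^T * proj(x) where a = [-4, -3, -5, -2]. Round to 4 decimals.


Step 1: Compute ||x|| (intermediates to 6 decimals).
||x|| = sqrt((-3.1189)^2 + 1.8357^2 + (-6.5354)^2 + 6.9706^2) = 10.217536
Step 2: Project.
Since ||x|| > R, scale = R/||x|| = 1/10.217536 = 0.097871, proj(x) = scale * x
proj(x) = [-0.30525, 0.179662, -0.639626, 0.68222]
Step 3: Dot product.
a^T * proj(x) = -4*(-0.30525) - 3*0.179662 - 5*(-0.639626) - 2*0.68222 = 2.5157


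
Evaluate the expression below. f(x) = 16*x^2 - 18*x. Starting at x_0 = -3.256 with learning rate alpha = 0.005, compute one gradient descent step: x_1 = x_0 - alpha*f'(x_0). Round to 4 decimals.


We compute the gradient at x_0 and apply the update.
f'(x) = 32*x - 18
f'(-3.256) = 32*-3.256 - 18 = -122.192
x_1 = -3.256 - 0.005*-122.192 = -2.645


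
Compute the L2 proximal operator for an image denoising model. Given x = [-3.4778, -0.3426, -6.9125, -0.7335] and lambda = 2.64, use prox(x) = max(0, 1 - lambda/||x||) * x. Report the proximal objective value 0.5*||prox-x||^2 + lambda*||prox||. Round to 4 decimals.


Step 1: Compute ||x||.
||x|| = 7.7803
Step 2: Compute scaling factor.
scale = max(0, 1 - 2.64/7.7803) = 0.6607
Step 3: prox(x) = [-2.2977, -0.2263, -4.567, -0.4846]
||prox(x)|| = 5.1403
Step 4: Proximal objective.
0.5*||prox-x||^2 = 3.4848
lambda*||prox|| = 13.5704
Total = 17.0552


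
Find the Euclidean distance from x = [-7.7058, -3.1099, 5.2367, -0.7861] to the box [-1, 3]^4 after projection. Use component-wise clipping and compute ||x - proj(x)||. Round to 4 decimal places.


Project each component onto [-1, 3].
clip(-7.7058) = -1.0, clip(-3.1099) = -1.0, clip(5.2367) = 3.0, clip(-0.7861) = -0.7861
Projection = [-1.0, -1.0, 3.0, -0.7861]
Squared diffs: [44.9678, 4.4517, 5.0028, 0.0]
Distance = sqrt(54.4223) = 7.3771


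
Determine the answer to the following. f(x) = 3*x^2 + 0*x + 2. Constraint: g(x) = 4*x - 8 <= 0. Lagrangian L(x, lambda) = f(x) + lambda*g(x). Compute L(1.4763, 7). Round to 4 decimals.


Step 1: Evaluate f(x).
f(1.4763) = 3*1.4763^2 + 0*1.4763 + 2 = 8.5384
Step 2: Evaluate g(x).
g(1.4763) = 4*1.4763 - 8 = -2.0948
Step 3: Compute Lagrangian.
L = 8.5384 + 7*-2.0948 = -6.1252


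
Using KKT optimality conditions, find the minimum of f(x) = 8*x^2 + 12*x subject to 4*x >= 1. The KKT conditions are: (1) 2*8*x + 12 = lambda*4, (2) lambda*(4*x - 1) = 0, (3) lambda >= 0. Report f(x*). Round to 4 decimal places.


Step 1: Try lambda = 0 (constraint inactive).
x_unc = -12/(2*8) = -0.75
Check: 4*-0.75 = -3.0 < 1 -- violated!
Step 2: Constraint must be active: 4*x = 1
x* = 1/4 = 0.25
lambda = (2*8*0.25 + 12)/4 = 4.0
Step 3: Compute optimal value.
f(x*) = 8*0.25^2 + 12*0.25 = 3.5


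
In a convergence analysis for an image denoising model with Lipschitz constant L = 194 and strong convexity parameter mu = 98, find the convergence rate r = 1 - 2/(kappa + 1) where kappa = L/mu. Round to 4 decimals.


Step 1: Compute the condition number.
kappa = L/mu = 194/98 = 1.9796
Step 2: Compute the convergence rate.
r = 1 - 2/(kappa + 1) = 1 - 2*mu/(L + mu) = (L - mu)/(L + mu) = 96/292 = 0.3288


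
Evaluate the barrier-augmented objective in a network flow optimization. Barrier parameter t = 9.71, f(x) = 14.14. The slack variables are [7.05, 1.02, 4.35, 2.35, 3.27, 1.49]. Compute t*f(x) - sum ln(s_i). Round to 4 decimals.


Step 1: Compute log-barrier.
ln values: [1.953, 0.0198, 1.4702, 0.8544, 1.1848, 0.3988]
phi = -(1.953 + 0.0198 + 1.4702 + 0.8544 + 1.1848 + 0.3988) = -5.881
Step 2: Compute augmented objective.
t*f(x) = 9.71*14.14 = 137.2994
Total = 137.2994 - 5.881 = 131.4184


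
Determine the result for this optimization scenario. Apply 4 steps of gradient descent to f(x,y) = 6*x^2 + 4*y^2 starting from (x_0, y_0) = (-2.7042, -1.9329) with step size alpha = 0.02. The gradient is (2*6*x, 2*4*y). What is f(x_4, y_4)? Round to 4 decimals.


Gradient descent on f(x,y) = 6*x^2 + 4*y^2.
Starting point: (-2.7042, -1.9329), alpha = 0.02
Step 1: grad_x = 2*6*-2.7042 = -32.4504, grad_y = 2*4*-1.9329 = -15.4632
  x_1 = -2.7042 - 0.02*-32.4504 = -2.0552
  y_1 = -1.9329 - 0.02*-15.4632 = -1.6236
Step 2: grad_x = 2*6*-2.0552 = -24.6623, grad_y = 2*4*-1.6236 = -12.9891
  x_2 = -2.0552 - 0.02*-24.6623 = -1.5619
  y_2 = -1.6236 - 0.02*-12.9891 = -1.3639
Step 3: grad_x = 2*6*-1.5619 = -18.7434, grad_y = 2*4*-1.3639 = -10.9108
  x_3 = -1.5619 - 0.02*-18.7434 = -1.1871
  y_3 = -1.3639 - 0.02*-10.9108 = -1.1456
Step 4: grad_x = 2*6*-1.1871 = -14.2449, grad_y = 2*4*-1.1456 = -9.1651
  x_4 = -1.1871 - 0.02*-14.2449 = -0.9022
  y_4 = -1.1456 - 0.02*-9.1651 = -0.9623
f(-0.9022, -0.9623) = 6*(-0.9022)^2 + 4*(-0.9623)^2 = 8.5879


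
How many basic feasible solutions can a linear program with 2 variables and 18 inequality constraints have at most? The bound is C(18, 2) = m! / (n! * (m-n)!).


Each vertex corresponds to some choice of n active constraints out of m, so the number of vertices is at most C(m, n) = m! / (n!(m-n)!).
m = 18, n = 2
Numerator: 18 * 17
Denominator: 2! = 2
C(18, 2) = 153


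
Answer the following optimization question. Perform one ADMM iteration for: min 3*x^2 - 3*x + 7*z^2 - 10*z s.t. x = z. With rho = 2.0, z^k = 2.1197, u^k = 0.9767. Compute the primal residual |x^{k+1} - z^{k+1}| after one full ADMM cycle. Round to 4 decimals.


ADMM iteration with rho = 2.0, z^k = 2.1197, u^k = 0.9767
Step 1: x-update.
Minimize 3*x^2 - 3*x + (2.0/2)*(x - 2.1197 + 0.9767)^2
FOC: (2*3 + 2.0)*x = 3 + 2.0*(2.1197 - 0.9767)
x^{k+1} = 0.6608
Step 2: z-update.
Minimize 7*z^2 - 10*z + (2.0/2)*(0.6608 - z + 0.9767)^2
FOC: (2*7 + 2.0)*z = 10 + 2.0*(0.6608 + 0.9767)
z^{k+1} = 0.8297
Step 3: u-update.
u^{k+1} = 0.9767 + 0.6608 - 0.8297 = 0.8078
Step 4: Primal residual = |0.6608 - 0.8297| = 0.1689


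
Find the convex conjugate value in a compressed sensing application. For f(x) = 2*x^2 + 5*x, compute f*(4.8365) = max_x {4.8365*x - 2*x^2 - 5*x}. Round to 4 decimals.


f*(y) = sup_x {y*x - a*x^2 - b*x} = sup_x {(y-b)*x - a*x^2}
FOC: (y - b) - 2a*x = 0 => x* = (y - b)/(2a)
x* = (4.8365 - 5)/(2*2) = -0.0409
f*(4.8365) = (y-b)^2/(4a) = (4.8365 - 5)^2/(4*2)
= 0.0267/8 = 0.0033


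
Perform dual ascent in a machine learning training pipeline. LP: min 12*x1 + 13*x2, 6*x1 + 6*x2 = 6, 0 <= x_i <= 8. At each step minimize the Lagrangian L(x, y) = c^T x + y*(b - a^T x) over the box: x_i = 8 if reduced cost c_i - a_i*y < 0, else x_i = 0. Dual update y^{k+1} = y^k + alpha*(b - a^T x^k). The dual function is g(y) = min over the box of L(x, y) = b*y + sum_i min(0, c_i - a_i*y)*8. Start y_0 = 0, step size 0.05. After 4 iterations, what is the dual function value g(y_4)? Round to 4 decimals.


Dual ascent for LP: min 12*x1 + 13*x2, 6*x1 + 6*x2 = 6, 0 <= x_i <= 8
Step 1: y^k = 0.0, reduced costs: (12.0, 13.0)
  x^k = (0.0, 0.0), subgradient = b - a^T x = 6.0
  y^{k+1} = 0.0 + 0.05*6.0 = 0.3
Step 2: y^k = 0.3, reduced costs: (10.2, 11.2)
  x^k = (0.0, 0.0), subgradient = b - a^T x = 6.0
  y^{k+1} = 0.3 + 0.05*6.0 = 0.6
Step 3: y^k = 0.6, reduced costs: (8.4, 9.4)
  x^k = (0.0, 0.0), subgradient = b - a^T x = 6.0
  y^{k+1} = 0.6 + 0.05*6.0 = 0.9
Step 4: y^k = 0.9, reduced costs: (6.6, 7.6)
  x^k = (0.0, 0.0), subgradient = b - a^T x = 6.0
  y^{k+1} = 0.9 + 0.05*6.0 = 1.2
Dual objective at y_4 = 1.2: reduced costs (4.8, 5.8), box minimizer x = (0.0, 0.0)
g(y_4) = b*y + (c1 - a1*y)*x1 + (c2 - a2*y)*x2 = 6*1.2 + 4.8*0.0 + 5.8*0.0 = 7.2 + 0.0 + 0.0 = 7.2


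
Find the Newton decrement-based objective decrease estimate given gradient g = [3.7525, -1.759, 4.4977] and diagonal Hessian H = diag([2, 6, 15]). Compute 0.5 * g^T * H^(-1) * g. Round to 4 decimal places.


Step 1: H is diagonal, so H^(-1) * g = [1.8763, -0.2932, 0.2998].
Step 2: g^T H^(-1) g = sum_i g_i^2 / H_ii
  = (3.7525)^2/2 + (-1.759)^2/6 + (4.4977)^2/15
  = 7.0406 + 0.5157 + 1.3486 = 8.9049
Step 3: Objective decrease = 0.5 * g^T H^(-1) g = 4.4525


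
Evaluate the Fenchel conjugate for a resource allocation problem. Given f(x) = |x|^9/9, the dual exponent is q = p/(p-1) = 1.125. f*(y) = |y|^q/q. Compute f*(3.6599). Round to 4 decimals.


The conjugate exponent q satisfies 1/p + 1/q = 1.
p = 9, so q = 9/(9 - 1) = 1.125
|y|^q = 3.6599^1.125 = 4.3043
f*(3.6599) = 4.3043 / 1.125 = 3.826


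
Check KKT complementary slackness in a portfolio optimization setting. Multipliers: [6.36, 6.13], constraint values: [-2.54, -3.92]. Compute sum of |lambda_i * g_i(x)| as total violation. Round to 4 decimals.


KKT complementary slackness check:
lambda_1 * g_1 = 6.36 * -2.54 = -16.1544
lambda_2 * g_2 = 6.13 * -3.92 = -24.0296
Total violation = 16.1544 + 24.0296 = 40.184


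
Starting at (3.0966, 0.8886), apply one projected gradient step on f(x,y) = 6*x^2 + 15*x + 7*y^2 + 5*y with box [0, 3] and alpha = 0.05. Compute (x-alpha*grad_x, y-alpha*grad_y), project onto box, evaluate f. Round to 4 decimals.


Step 1: Compute gradient at (3.0966, 0.8886).
grad_x = 2*6*3.0966 + 15 = 52.1592
grad_y = 2*7*0.8886 + 5 = 17.4404
Step 2: Gradient step.
x_raw = 3.0966 - 0.05*52.1592 = 0.4886
y_raw = 0.8886 - 0.05*17.4404 = 0.0166
Step 3: Project onto [0, 3].
x_proj = clip(0.4886) = 0.4886
y_proj = clip(0.0166) = 0.0166
Step 4: Evaluate f.
f(0.4886, 0.0166) = 8.847


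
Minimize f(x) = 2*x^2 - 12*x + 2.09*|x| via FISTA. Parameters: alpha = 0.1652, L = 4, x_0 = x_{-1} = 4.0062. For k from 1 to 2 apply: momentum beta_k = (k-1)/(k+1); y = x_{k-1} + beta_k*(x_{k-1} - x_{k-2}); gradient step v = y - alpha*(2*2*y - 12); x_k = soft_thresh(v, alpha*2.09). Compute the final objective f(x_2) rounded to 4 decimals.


FISTA on f(x) = 2*x^2 - 12*x + 2.09*|x|
L = 4, alpha = 0.1652
Iteration 1: beta = 0.0, y = 4.0062 + 0.0*(4.0062 - 4.0062) = 4.0062
  grad(y) = 4.0248, v = y - alpha*grad = 3.3413
  prox(v) = soft_thresh(3.3413, 0.3453) = 2.996
Iteration 2: beta = 0.3333, y = 2.996 + 0.3333*(2.996 - 4.0062) = 2.6593
  grad(y) = -1.3627, v = y - alpha*grad = 2.8844
  prox(v) = soft_thresh(2.8844, 0.3453) = 2.5392
f(x_2) = 2*2.5392^2 - 12*2.5392 + 2.09*|2.5392| = -12.2684


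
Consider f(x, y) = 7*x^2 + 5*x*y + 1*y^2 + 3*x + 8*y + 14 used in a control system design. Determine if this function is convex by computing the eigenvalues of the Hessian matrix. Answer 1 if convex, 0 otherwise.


The Hessian of f(x,y) = 7*x^2 + 5*x*y + 1*y^2 + 3*x + 8*y + 14 is:
H = [[14, 5], [5, 2]]
Trace = 14 + 2 = 16
Determinant = 14*2 - (5)^2 = 3
Discriminant = (16)^2 - 4*3 = 244.0
Eigenvalues: lambda_1 = 0.1898, lambda_2 = 15.8102
The function is convex.

1


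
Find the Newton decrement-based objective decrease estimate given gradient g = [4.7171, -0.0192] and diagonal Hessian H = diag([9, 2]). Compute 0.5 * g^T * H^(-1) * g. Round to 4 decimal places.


Step 1: H is diagonal, so H^(-1) * g = [0.5241, -0.0096].
Step 2: g^T H^(-1) g = sum_i g_i^2 / H_ii
  = (4.7171)^2/9 + (-0.0192)^2/2
  = 2.4723 + 0.0002 = 2.4725
Step 3: Objective decrease = 0.5 * g^T H^(-1) g = 1.2363


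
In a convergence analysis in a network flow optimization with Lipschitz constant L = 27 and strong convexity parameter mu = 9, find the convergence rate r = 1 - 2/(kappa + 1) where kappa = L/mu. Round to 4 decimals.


Step 1: Compute the condition number.
kappa = L/mu = 27/9 = 3.0
Step 2: Compute the convergence rate.
r = 1 - 2/(kappa + 1) = 1 - 2*mu/(L + mu) = (L - mu)/(L + mu) = 18/36 = 0.5


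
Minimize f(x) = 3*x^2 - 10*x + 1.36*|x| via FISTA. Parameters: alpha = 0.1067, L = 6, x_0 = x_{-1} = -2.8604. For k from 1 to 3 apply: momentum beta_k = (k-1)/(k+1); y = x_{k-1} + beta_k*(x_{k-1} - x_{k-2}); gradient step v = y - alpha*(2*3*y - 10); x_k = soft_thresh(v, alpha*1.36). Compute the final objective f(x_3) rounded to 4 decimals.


FISTA on f(x) = 3*x^2 - 10*x + 1.36*|x|
L = 6, alpha = 0.1067
Iteration 1: beta = 0.0, y = -2.8604 + 0.0*(-2.8604 + 2.8604) = -2.8604
  grad(y) = -27.1624, v = y - alpha*grad = 0.0378
  prox(v) = soft_thresh(0.0378, 0.1451) = 0.0
Iteration 2: beta = 0.3333, y = 0.0 + 0.3333*(0.0 + 2.8604) = 0.9535
  grad(y) = -4.2792, v = y - alpha*grad = 1.4101
  prox(v) = soft_thresh(1.4101, 0.1451) = 1.2649
Iteration 3: beta = 0.5, y = 1.2649 + 0.5*(1.2649 - 0.0) = 1.8974
  grad(y) = 1.3845, v = y - alpha*grad = 1.7497
  prox(v) = soft_thresh(1.7497, 0.1451) = 1.6046
f(x_3) = 3*1.6046^2 - 10*1.6046 + 1.36*|1.6046| = -6.1395


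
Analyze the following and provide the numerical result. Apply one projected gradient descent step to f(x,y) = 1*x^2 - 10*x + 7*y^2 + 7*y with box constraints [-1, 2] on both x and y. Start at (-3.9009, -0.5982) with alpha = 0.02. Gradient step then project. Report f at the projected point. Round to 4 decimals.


Step 1: Compute gradient at (-3.9009, -0.5982).
grad_x = 2*1*-3.9009 - 10 = -17.8018
grad_y = 2*7*-0.5982 + 7 = -1.3748
Step 2: Gradient step.
x_raw = -3.9009 - 0.02*-17.8018 = -3.5449
y_raw = -0.5982 - 0.02*-1.3748 = -0.5707
Step 3: Project onto [-1, 2].
x_proj = clip(-3.5449) = -1.0
y_proj = clip(-0.5707) = -0.5707
Step 4: Evaluate f.
f(-1.0, -0.5707) = 9.285


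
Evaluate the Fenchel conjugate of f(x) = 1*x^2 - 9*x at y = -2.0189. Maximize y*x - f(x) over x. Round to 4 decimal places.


f*(y) = sup_x {y*x - a*x^2 - b*x} = sup_x {(y-b)*x - a*x^2}
FOC: (y - b) - 2a*x = 0 => x* = (y - b)/(2a)
x* = (-2.0189 + 9)/(2*1) = 3.4906
f*(-2.0189) = (y-b)^2/(4a) = (-2.0189 + 9)^2/(4*1)
= 48.7358/4 = 12.1839


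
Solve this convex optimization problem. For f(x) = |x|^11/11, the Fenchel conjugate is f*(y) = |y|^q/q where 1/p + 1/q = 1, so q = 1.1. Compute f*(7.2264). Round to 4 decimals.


The conjugate exponent q satisfies 1/p + 1/q = 1.
p = 11, so q = 11/(11 - 1) = 1.1
|y|^q = 7.2264^1.1 = 8.8067
f*(7.2264) = 8.8067 / 1.1 = 8.0061


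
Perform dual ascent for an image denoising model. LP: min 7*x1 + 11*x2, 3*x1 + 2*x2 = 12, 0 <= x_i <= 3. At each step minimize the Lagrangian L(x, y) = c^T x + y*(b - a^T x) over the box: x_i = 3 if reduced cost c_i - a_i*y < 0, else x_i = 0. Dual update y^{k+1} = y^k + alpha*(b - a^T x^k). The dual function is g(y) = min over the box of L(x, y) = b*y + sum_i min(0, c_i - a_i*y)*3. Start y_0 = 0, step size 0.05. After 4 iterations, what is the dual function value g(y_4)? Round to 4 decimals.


Dual ascent for LP: min 7*x1 + 11*x2, 3*x1 + 2*x2 = 12, 0 <= x_i <= 3
Step 1: y^k = 0.0, reduced costs: (7.0, 11.0)
  x^k = (0.0, 0.0), subgradient = b - a^T x = 12.0
  y^{k+1} = 0.0 + 0.05*12.0 = 0.6
Step 2: y^k = 0.6, reduced costs: (5.2, 9.8)
  x^k = (0.0, 0.0), subgradient = b - a^T x = 12.0
  y^{k+1} = 0.6 + 0.05*12.0 = 1.2
Step 3: y^k = 1.2, reduced costs: (3.4, 8.6)
  x^k = (0.0, 0.0), subgradient = b - a^T x = 12.0
  y^{k+1} = 1.2 + 0.05*12.0 = 1.8
Step 4: y^k = 1.8, reduced costs: (1.6, 7.4)
  x^k = (0.0, 0.0), subgradient = b - a^T x = 12.0
  y^{k+1} = 1.8 + 0.05*12.0 = 2.4
Dual objective at y_4 = 2.4: reduced costs (-0.2, 6.2), box minimizer x = (3.0, 0.0)
g(y_4) = b*y + (c1 - a1*y)*x1 + (c2 - a2*y)*x2 = 12*2.4 + (-0.2)*3.0 + 6.2*0.0 = 28.8 - 0.6 + 0.0 = 28.2


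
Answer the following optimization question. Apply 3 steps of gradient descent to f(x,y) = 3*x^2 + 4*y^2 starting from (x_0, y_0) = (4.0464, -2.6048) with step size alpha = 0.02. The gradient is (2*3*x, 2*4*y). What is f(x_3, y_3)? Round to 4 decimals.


Gradient descent on f(x,y) = 3*x^2 + 4*y^2.
Starting point: (4.0464, -2.6048), alpha = 0.02
Step 1: grad_x = 2*3*4.0464 = 24.2784, grad_y = 2*4*-2.6048 = -20.8384
  x_1 = 4.0464 - 0.02*24.2784 = 3.5608
  y_1 = -2.6048 - 0.02*-20.8384 = -2.188
Step 2: grad_x = 2*3*3.5608 = 21.365, grad_y = 2*4*-2.188 = -17.5043
  x_2 = 3.5608 - 0.02*21.365 = 3.1335
  y_2 = -2.188 - 0.02*-17.5043 = -1.8379
Step 3: grad_x = 2*3*3.1335 = 18.8012, grad_y = 2*4*-1.8379 = -14.7036
  x_3 = 3.1335 - 0.02*18.8012 = 2.7575
  y_3 = -1.8379 - 0.02*-14.7036 = -1.5439
f(2.7575, -1.5439) = 3*2.7575^2 + 4*(-1.5439)^2 = 32.3458


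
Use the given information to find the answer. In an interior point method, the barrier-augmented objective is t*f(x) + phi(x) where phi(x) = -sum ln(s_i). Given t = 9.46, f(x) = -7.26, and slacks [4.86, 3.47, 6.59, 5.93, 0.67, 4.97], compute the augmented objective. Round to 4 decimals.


Step 1: Compute log-barrier.
ln values: [1.581, 1.2442, 1.8856, 1.78, -0.4005, 1.6034]
phi = -(1.581 + 1.2442 + 1.8856 + 1.78 - 0.4005 + 1.6034) = -7.6937
Step 2: Compute augmented objective.
t*f(x) = 9.46*-7.26 = -68.6796
Total = -68.6796 - 7.6937 = -76.3733


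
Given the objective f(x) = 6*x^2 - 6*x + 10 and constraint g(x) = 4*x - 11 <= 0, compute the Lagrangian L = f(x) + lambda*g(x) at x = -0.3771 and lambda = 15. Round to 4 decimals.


Step 1: Evaluate f(x).
f(-0.3771) = 6*(-0.3771)^2 - 6*(-0.3771) + 10 = 13.1158
Step 2: Evaluate g(x).
g(-0.3771) = 4*-0.3771 - 11 = -12.5084
Step 3: Compute Lagrangian.
L = 13.1158 + 15*-12.5084 = -174.5102


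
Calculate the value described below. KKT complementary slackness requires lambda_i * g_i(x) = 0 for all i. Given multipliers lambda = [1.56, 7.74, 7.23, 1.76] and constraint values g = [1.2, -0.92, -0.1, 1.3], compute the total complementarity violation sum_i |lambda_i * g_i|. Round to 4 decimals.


KKT complementary slackness check:
lambda_1 * g_1 = 1.56 * 1.2 = 1.872
lambda_2 * g_2 = 7.74 * -0.92 = -7.1208
lambda_3 * g_3 = 7.23 * -0.1 = -0.723
lambda_4 * g_4 = 1.76 * 1.3 = 2.288
Total violation = 1.872 + 7.1208 + 0.723 + 2.288 = 12.0038


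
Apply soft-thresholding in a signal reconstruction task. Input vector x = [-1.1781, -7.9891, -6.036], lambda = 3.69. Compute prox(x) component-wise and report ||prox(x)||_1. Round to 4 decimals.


Soft-thresholding with lambda = 3.69:
prox(-1.1781) = sign(-1.1781)*max(|-1.1781| - 3.69, 0) = 0.0
prox(-7.9891) = sign(-7.9891)*max(|-7.9891| - 3.69, 0) = -4.2991
prox(-6.036) = sign(-6.036)*max(|-6.036| - 3.69, 0) = -2.346
prox(x) = [0.0, -4.2991, -2.346]
||prox(x)||_1 = 0.0 + 4.2991 + 2.346 = 6.6451


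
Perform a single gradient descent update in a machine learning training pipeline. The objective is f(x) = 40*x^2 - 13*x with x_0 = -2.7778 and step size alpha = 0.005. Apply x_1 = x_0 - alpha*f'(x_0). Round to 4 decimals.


We compute the gradient at x_0 and apply the update.
f'(x) = 80*x - 13
f'(-2.7778) = 80*-2.7778 - 13 = -235.224
x_1 = -2.7778 - 0.005*-235.224 = -1.6017


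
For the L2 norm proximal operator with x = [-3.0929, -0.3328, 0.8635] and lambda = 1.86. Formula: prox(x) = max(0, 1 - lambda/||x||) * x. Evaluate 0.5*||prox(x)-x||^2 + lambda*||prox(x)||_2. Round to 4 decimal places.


Step 1: Compute ||x||.
||x|| = 3.2284
Step 2: Compute scaling factor.
scale = max(0, 1 - 1.86/3.2284) = 0.4239
Step 3: prox(x) = [-1.311, -0.1411, 0.366]
||prox(x)|| = 1.3684
Step 4: Proximal objective.
0.5*||prox-x||^2 = 1.7298
lambda*||prox|| = 2.5452
Total = 4.275


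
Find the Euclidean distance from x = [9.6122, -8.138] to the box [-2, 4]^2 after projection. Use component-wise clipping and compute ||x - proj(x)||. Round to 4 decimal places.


Project each component onto [-2, 4].
clip(9.6122) = 4.0, clip(-8.138) = -2.0
Projection = [4.0, -2.0]
Squared diffs: [31.4968, 37.675]
Distance = sqrt(69.1718) = 8.317


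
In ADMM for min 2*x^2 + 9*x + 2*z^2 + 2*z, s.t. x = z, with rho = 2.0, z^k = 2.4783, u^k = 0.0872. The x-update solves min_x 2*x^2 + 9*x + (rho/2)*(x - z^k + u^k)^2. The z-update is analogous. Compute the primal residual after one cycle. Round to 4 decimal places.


ADMM iteration with rho = 2.0, z^k = 2.4783, u^k = 0.0872
Step 1: x-update.
Minimize 2*x^2 + 9*x + (2.0/2)*(x - 2.4783 + 0.0872)^2
FOC: (2*2 + 2.0)*x = -9 + 2.0*(2.4783 - 0.0872)
x^{k+1} = -0.703
Step 2: z-update.
Minimize 2*z^2 + 2*z + (2.0/2)*(-0.703 - z + 0.0872)^2
FOC: (2*2 + 2.0)*z = -2 + 2.0*(-0.703 + 0.0872)
z^{k+1} = -0.5386
Step 3: u-update.
u^{k+1} = 0.0872 - 0.703 + 0.5386 = -0.0772
Step 4: Primal residual = |-0.703 + 0.5386| = 0.1644


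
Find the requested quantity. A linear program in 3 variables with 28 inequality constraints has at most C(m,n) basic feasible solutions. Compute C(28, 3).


Each vertex corresponds to some choice of n active constraints out of m, so the number of vertices is at most C(m, n) = m! / (n!(m-n)!).
m = 28, n = 3
Numerator: 28 * 27 * 26
Denominator: 3! = 6
C(28, 3) = 3276


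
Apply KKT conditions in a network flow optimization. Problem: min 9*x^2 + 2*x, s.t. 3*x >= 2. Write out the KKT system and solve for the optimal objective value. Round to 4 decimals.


Step 1: Try lambda = 0 (constraint inactive).
x_unc = -2/(2*9) = -0.1111
Check: 3*-0.1111 = -0.3333 < 2 -- violated!
Step 2: Constraint must be active: 3*x = 2
x* = 2/3 = 0.6667 (rounded; the exact value 2/3 is used below)
lambda = (2*9*(2/3) + 2)/3 = 4.6667
Step 3: Compute optimal value.
f(x*) = 9*(2/3)^2 + 2*(2/3) = 5.3333


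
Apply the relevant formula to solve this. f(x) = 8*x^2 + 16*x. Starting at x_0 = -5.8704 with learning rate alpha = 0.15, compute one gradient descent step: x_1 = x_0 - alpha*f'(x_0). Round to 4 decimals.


We compute the gradient at x_0 and apply the update.
f'(x) = 16*x + 16
f'(-5.8704) = 16*-5.8704 + 16 = -77.9264
x_1 = -5.8704 - 0.15*-77.9264 = 5.8186


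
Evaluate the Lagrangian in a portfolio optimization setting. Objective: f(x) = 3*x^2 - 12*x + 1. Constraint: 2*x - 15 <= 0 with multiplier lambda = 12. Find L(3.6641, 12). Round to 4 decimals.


Step 1: Evaluate f(x).
f(3.6641) = 3*3.6641^2 - 12*3.6641 + 1 = -2.6923
Step 2: Evaluate g(x).
g(3.6641) = 2*3.6641 - 15 = -7.6718
Step 3: Compute Lagrangian.
L = -2.6923 + 12*-7.6718 = -94.7539


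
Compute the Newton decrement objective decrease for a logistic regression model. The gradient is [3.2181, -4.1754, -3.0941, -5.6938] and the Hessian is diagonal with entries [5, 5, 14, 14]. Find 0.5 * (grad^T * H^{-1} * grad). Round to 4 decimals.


Step 1: H is diagonal, so H^(-1) * g = [0.6436, -0.8351, -0.221, -0.4067].
Step 2: g^T H^(-1) g = sum_i g_i^2 / H_ii
  = (3.2181)^2/5 + (-4.1754)^2/5 + (-3.0941)^2/14 + (-5.6938)^2/14
  = 2.0712 + 3.4868 + 0.6838 + 2.3157 = 8.5575
Step 3: Objective decrease = 0.5 * g^T H^(-1) g = 4.2788


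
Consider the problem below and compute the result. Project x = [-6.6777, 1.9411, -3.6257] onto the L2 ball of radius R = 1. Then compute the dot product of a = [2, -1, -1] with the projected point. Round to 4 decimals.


Step 1: Compute ||x|| (intermediates to 6 decimals).
||x|| = sqrt((-6.6777)^2 + 1.9411^2 + (-3.6257)^2) = 7.842528
Step 2: Project.
Since ||x|| > R, scale = R/||x|| = 1/7.842528 = 0.12751, proj(x) = scale * x
proj(x) = [-0.851474, 0.24751, -0.462313]
Step 3: Dot product.
a^T * proj(x) = 2*(-0.851474) - 1*0.24751 - 1*(-0.462313) = -1.4881


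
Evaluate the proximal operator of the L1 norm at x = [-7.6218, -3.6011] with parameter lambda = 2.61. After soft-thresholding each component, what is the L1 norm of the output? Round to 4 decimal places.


Soft-thresholding with lambda = 2.61:
prox(-7.6218) = sign(-7.6218)*max(|-7.6218| - 2.61, 0) = -5.0118
prox(-3.6011) = sign(-3.6011)*max(|-3.6011| - 2.61, 0) = -0.9911
prox(x) = [-5.0118, -0.9911]
||prox(x)||_1 = 5.0118 + 0.9911 = 6.0029
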